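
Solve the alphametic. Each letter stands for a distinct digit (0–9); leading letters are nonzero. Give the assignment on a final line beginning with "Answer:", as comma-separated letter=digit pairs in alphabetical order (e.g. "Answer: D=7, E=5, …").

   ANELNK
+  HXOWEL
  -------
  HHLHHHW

Step 1. [col 1: K + L ≡ W (mod 10)] no forcing yet in column 1 (carry-in 0); L=4 is free and consistent — try it ⇒ L=4.
Step 2. [col 1: K + L ≡ W (mod 10)] column 1 (K + L ≡ W (mod 10), carry-in 0) doesn't pin W yet; pick W=6 and continue. So W=6.
Step 3. [col 1: K + L ≡ W (mod 10)] column 1: given L=4, W=6, carry-in 0, and digits 4,6 already taken and all letters distinct, K+L≡W (mod 10) forces K=2, so K=2.
Step 4. [col 2: N + E ≡ H (mod 10)] several values work for E in column 2 (N + E ≡ H (mod 10), carry-in 0); try E=3 ⇒ E=3.
Step 5. [col 2: N + E ≡ H (mod 10)] H=1 is one option consistent with column 2 (N + E ≡ H (mod 10), carry-in 0) — take it. So H=1.
Step 6. [col 2: N + E ≡ H (mod 10)] in column 2 we have N+E≡H with carry-in 0; given E=3, H=1 and digits 1,2,3,4,6 already taken and all letters distinct, that pins N to 8, so N=8.
Step 7. [col 4: E + O ≡ H (mod 10)] column 4: given E=3, H=1, carry-in 1, and digits 1,2,3,4,6,8 already taken and all letters distinct, E+O≡H (mod 10) forces O=7 ⇒ O=7.
Step 8. [col 5: N + X ≡ L (mod 10)] in column 5 we have N+X≡L with carry-in 1; given N=8, L=4 and digits 1,2,3,4,6,7,8 already taken and all letters distinct, that pins X to 5 ⇒ X=5.
Step 9. [col 6: A + H ≡ H (mod 10)] column 6 reads A+H+carry(1)=H with H=1; with digits 1,2,3,4,5,6,7,8 already taken and all letters distinct, the only value for A is 9. So A=9.

Answer: A=9, E=3, H=1, K=2, L=4, N=8, O=7, W=6, X=5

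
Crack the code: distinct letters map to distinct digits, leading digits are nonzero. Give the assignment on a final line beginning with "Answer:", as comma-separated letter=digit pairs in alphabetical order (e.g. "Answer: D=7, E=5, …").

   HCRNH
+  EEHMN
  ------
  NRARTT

Step 1. [col 1: H + N ≡ T (mod 10)] N=1 is one option consistent with column 1 (H + N ≡ T (mod 10), carry-in 0) — take it, so N=1.
Step 2. [col 1: H + N ≡ T (mod 10)] no forcing yet in column 1 (carry-in 0); T=0 is free and consistent — try it. So T=0.
Step 3. [col 1: H + N ≡ T (mod 10)] column 1 reads H+N+carry(0)=T with N=1, T=0; with digits 0,1 already taken and all letters distinct, the only value for H is 9 ⇒ H=9.
Step 4. [col 2: N + M ≡ T (mod 10)] column 2 reads N+M+carry(1)=T with N=1, T=0; with digits 0,1,9 already taken and all letters distinct, the only value for M is 8, so M=8.
Step 5. [col 3: R + H ≡ R (mod 10)] column 3 (R + H ≡ R (mod 10), carry-in 1) doesn't pin R yet; pick R=3 and continue, so R=3.
Step 6. [col 4: C + E ≡ A (mod 10)] no forcing yet in column 4 (carry-in 1); E=4 is free and consistent — try it ⇒ E=4.
Step 7. [col 4: C + E ≡ A (mod 10)] several values work for C in column 4 (C + E ≡ A (mod 10), carry-in 1); try C=2 ⇒ C=2.
Step 8. [col 4: C + E ≡ A (mod 10)] column 4 reads C+E+carry(1)=A with C=2, E=4; with digits 0,1,2,3,4,8,9 already taken and all letters distinct, the only value for A is 7, so A=7.

Answer: A=7, C=2, E=4, H=9, M=8, N=1, R=3, T=0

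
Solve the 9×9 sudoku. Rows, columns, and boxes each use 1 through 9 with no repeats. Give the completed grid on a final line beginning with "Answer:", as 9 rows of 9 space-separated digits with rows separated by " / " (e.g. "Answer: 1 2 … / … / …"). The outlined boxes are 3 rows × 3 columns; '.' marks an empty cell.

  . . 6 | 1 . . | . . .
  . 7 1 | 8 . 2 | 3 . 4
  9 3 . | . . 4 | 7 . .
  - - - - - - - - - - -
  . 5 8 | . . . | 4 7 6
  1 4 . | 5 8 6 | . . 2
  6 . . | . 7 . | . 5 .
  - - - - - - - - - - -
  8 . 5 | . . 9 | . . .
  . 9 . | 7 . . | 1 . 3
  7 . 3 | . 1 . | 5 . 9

Step 1. [r7c7∈{2,6}] 6 has one home in col 7: r7c7 ⇒ r7c7=6.
Step 2. [r8c5∈{2,4,5,6}] row 8 places 6 nowhere but r8c5. So r8c5=6.
Step 3. [r1c7∈{2,8,9}] 2 has one home in col 7: r1c7. So r1c7=2.
Step 4. [r6c2∈{2}] only 2 remains possible at r6c2, so r6c2=2.
Step 5. [r7c5∈{2,3,4}] col 5 places 4 nowhere but r7c5, so r7c5=4.
Step 6. [r3c5∈{5}] r3c5 has the single candidate 5, so r3c5=5.
Step 7. [r9c4∈{2}] r9c4 is down to just 2. So r9c4=2.
Step 8. [r6c9∈{1,8}] in box 6, 1 fits only at r6c9, so r6c9=1.
Step 9. [r6c6∈{3}] r6c6 is down to just 3. So r6c6=3.
Step 10. [r8c3∈{2,4}] 4 has one home in col 3: r8c3 ⇒ r8c3=4.
Step 11. [r5c7∈{9}] r5c7 is down to just 9. So r5c7=9.
Step 12. [r2c5∈{9}] r2c5's peers cover all but 9. So r2c5=9.
Step 13. [r3c9∈{8}] r3c9 is down to just 8, so r3c9=8.
Step 14. [r9c6∈{8}] only 8 remains possible at r9c6. So r9c6=8.
Step 15. [r3c4∈{6}] nothing but 6 survives at r3c4 ⇒ r3c4=6.
Step 16. [r8c8∈{2,8}] 8 has one home in row 8: r8c8. So r8c8=8.
Step 17. [r6c3∈{9}] r6c3 has the single candidate 9 ⇒ r6c3=9.
Step 18. [r2c1∈{5}] r2c1 has the single candidate 5 ⇒ r2c1=5.
Step 19. [r8c6∈{5}] only 5 remains possible at r8c6. So r8c6=5.
Step 20. [r7c4∈{3}] only 3 remains possible at r7c4 ⇒ r7c4=3.
Step 21. [r4c4∈{9}] nothing but 9 survives at r4c4 ⇒ r4c4=9.
Step 22. [r6c4∈{4}] r6c4 has the single candidate 4 ⇒ r6c4=4.
Step 23. [r3c3∈{2}] r3c3 is down to just 2, so r3c3=2.
Step 24. [r1c9∈{5}] r1c9 has the single candidate 5, so r1c9=5.
Step 25. [r1c5∈{3}] r1c5 is down to just 3 ⇒ r1c5=3.
Step 26. [r7c9∈{7}] r7c9 is down to just 7, so r7c9=7.
Step 27. [r5c3∈{7}] only 7 remains possible at r5c3 ⇒ r5c3=7.
Step 28. [r8c1∈{2}] only 2 remains possible at r8c1. So r8c1=2.
Step 29. [r4c5∈{2}] r4c5 is down to just 2 ⇒ r4c5=2.
Step 30. [r6c7∈{8}] r6c7 is down to just 8. So r6c7=8.
Step 31. [r2c8∈{6}] r2c8 is down to just 6. So r2c8=6.
Step 32. [r1c1∈{4}] r1c1 has the single candidate 4. So r1c1=4.
Step 33. [r7c8∈{2}] r7c8 has the single candidate 2, so r7c8=2.
Step 34. [r1c8∈{9}] r1c8 has the single candidate 9, so r1c8=9.
Step 35. [r9c2∈{6}] r9c2's peers cover all but 6 ⇒ r9c2=6.
Step 36. [r5c8∈{3}] r5c8's peers cover all but 3 ⇒ r5c8=3.
Step 37. [r1c6∈{7}] r1c6's peers cover all but 7 ⇒ r1c6=7.
Step 38. [r1c2∈{8}] r1c2 is down to just 8. So r1c2=8.
Step 39. [r4c6∈{1}] r4c6's peers cover all but 1 ⇒ r4c6=1.
Step 40. [r7c2∈{1}] r7c2 is down to just 1, so r7c2=1.
Step 41. [r4c1∈{3}] only 3 remains possible at r4c1 ⇒ r4c1=3.
Step 42. [r3c8∈{1}] r3c8 has the single candidate 1 ⇒ r3c8=1.
Step 43. [r9c8∈{4}] r9c8 has the single candidate 4 ⇒ r9c8=4.

Answer: 4 8 6 1 3 7 2 9 5 / 5 7 1 8 9 2 3 6 4 / 9 3 2 6 5 4 7 1 8 / 3 5 8 9 2 1 4 7 6 / 1 4 7 5 8 6 9 3 2 / 6 2 9 4 7 3 8 5 1 / 8 1 5 3 4 9 6 2 7 / 2 9 4 7 6 5 1 8 3 / 7 6 3 2 1 8 5 4 9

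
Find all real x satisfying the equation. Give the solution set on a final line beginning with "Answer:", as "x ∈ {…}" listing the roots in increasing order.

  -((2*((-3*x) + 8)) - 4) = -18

Step 1. [-((2*((-3*x) + 8)) - 4) = -18] leading − — multiply by −1. So neg: (2*((-3*x) + 8)) - 4 = 18.
Step 2. [(2*((-3*x) + 8)) - 4 = 18] 2 | LHS and 2 | 18: pull 2 out ⇒ factor: ((-3*x) + 8) - 2 = 9.
Step 3. [((-3*x) + 8) - 2 = 9] add 2: x sits inside (… - 2), so sub: (-3*x) + 8 = 11.
Step 4. [(-3*x) + 8 = 11] 8 comes off first (subtract 8). So sub: -3*x = 3.
Step 5. [-3*x = 3] -3 out front; divide by -3 ⇒ div: x = -1.

Answer: x ∈ {-1}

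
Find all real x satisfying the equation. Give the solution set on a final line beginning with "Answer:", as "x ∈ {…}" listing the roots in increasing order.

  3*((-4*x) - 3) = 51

Step 1. [3*((-4*x) - 3) = 51] 3 out front; divide by 3, so div: (-4*x) - 3 = 17.
Step 2. [(-4*x) - 3 = 17] -3 is outermost — add 3 both sides, so sub: -4*x = 20.
Step 3. [-4*x = 20] -4 out front; divide by -4, so div: x = -5.

Answer: x ∈ {-5}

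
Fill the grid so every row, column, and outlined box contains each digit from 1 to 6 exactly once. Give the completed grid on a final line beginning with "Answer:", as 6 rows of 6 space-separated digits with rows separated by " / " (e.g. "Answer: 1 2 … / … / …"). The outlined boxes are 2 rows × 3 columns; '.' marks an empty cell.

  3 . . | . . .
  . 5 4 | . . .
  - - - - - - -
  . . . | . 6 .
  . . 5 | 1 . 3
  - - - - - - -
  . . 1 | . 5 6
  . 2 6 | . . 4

Step 1. [r1c3∈{2}] r1c3 is down to just 2. So r1c3=2.
Step 2. [r6c4∈{3}] r6c4 has the single candidate 3, so r6c4=3.
Step 3. [r5c1∈{4}] only 4 remains possible at r5c1 ⇒ r5c1=4.
Step 4. [r2c5∈{1,2,3}] across row 2, 3 lands solely at r2c5. So r2c5=3.
Step 5. [r4c5∈{2,4}] 2 has one home in col 5: r4c5. So r4c5=2.
Step 6. [r3c4∈{4,5}] box 4 places 4 nowhere but r3c4, so r3c4=4.
Step 7. [r1c4∈{5,6}] r1c4 is the only open cell in col 4 admitting 5. So r1c4=5.
Step 8. [r1c2∈{1,6}] 6 has one home in row 1: r1c2. So r1c2=6.
Step 9. [r3c2∈{1,3}] in col 2, 1 fits only at r3c2 ⇒ r3c2=1.
Step 10. [r1c6∈{1}] only 1 remains possible at r1c6, so r1c6=1.
Step 11. [r5c4∈{2}] only 2 remains possible at r5c4. So r5c4=2.
Step 12. [r5c2∈{3}] r5c2 has the single candidate 3 ⇒ r5c2=3.
Step 13. [r3c1∈{2}] only 2 remains possible at r3c1 ⇒ r3c1=2.
Step 14. [r1c5∈{4}] r1c5's peers cover all but 4 ⇒ r1c5=4.
Step 15. [r2c4∈{6}] r2c4 has the single candidate 6, so r2c4=6.
Step 16. [r2c6∈{2}] r2c6 is down to just 2, so r2c6=2.
Step 17. [r2c1∈{1}] only 1 remains possible at r2c1 ⇒ r2c1=1.
Step 18. [r4c1∈{6}] r4c1's peers cover all but 6, so r4c1=6.
Step 19. [r6c5∈{1}] r6c5's peers cover all but 1, so r6c5=1.
Step 20. [r3c6∈{5}] r3c6 is down to just 5 ⇒ r3c6=5.
Step 21. [r6c1∈{5}] r6c1 has the single candidate 5, so r6c1=5.
Step 22. [r3c3∈{3}] r3c3 is down to just 3 ⇒ r3c3=3.
Step 23. [r4c2∈{4}] r4c2 is down to just 4. So r4c2=4.

Answer: 3 6 2 5 4 1 / 1 5 4 6 3 2 / 2 1 3 4 6 5 / 6 4 5 1 2 3 / 4 3 1 2 5 6 / 5 2 6 3 1 4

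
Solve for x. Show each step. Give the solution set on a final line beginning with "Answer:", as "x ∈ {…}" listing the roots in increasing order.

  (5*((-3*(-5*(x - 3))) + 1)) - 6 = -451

Step 1. [(5*((-3*(-5*(x - 3))) + 1)) - 6 = -451] the outer -6 inverts by adding 6. So sub: 5*((-3*(-5*(x - 3))) + 1) = -445.
Step 2. [5*((-3*(-5*(x - 3))) + 1) = -445] 5·(inner) — divide through by 5. So div: (-3*(-5*(x - 3))) + 1 = -89.
Step 3. [(-3*(-5*(x - 3))) + 1 = -89] +1 is outermost — subtract 1 both sides, so sub: -3*(-5*(x - 3)) = -90.
Step 4. [-3*(-5*(x - 3)) = -90] divide by the outer -3. So div: -5*(x - 3) = 30.
Step 5. [-5*(x - 3) = 30] divide by the outer -5. So div: x - 3 = -6.
Step 6. [x - 3 = -6] peel the -3: add 3 from each side. So sub: x = -3.

Answer: x ∈ {-3}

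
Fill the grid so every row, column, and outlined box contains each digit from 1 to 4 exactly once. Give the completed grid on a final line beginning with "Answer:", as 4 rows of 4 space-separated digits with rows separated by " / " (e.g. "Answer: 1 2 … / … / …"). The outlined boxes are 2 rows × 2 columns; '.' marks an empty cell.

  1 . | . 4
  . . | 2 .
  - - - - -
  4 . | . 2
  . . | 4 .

Step 1. [r2c1∈{3}] r2c1's peers cover all but 3 ⇒ r2c1=3.
Step 2. [r3c3∈{1,3}] col 3 places 1 nowhere but r3c3, so r3c3=1.
Step 3. [r4c2∈{1,2,3}] row 4 places 1 nowhere but r4c2 ⇒ r4c2=1.
Step 4. [r2c4∈{1}] nothing but 1 survives at r2c4 ⇒ r2c4=1.
Step 5. [r3c2∈{3}] only 3 remains possible at r3c2, so r3c2=3.
Step 6. [r1c3∈{3}] nothing but 3 survives at r1c3 ⇒ r1c3=3.
Step 7. [r4c4∈{3}] r4c4's peers cover all but 3, so r4c4=3.
Step 8. [r1c2∈{2}] r1c2's peers cover all but 2 ⇒ r1c2=2.
Step 9. [r2c2∈{4}] r2c2's peers cover all but 4 ⇒ r2c2=4.
Step 10. [r4c1∈{2}] r4c1's peers cover all but 2. So r4c1=2.

Answer: 1 2 3 4 / 3 4 2 1 / 4 3 1 2 / 2 1 4 3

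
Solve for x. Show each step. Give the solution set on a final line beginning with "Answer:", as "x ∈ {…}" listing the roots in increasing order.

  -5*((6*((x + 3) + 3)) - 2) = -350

Step 1. [-5*((6*((x + 3) + 3)) - 2) = -350] -5·(inner) — divide through by -5, so div: (6*((x + 3) + 3)) - 2 = 70.
Step 2. [(6*((x + 3) + 3)) - 2 = 70] add 2: x sits inside (… - 2) ⇒ sub: 6*((x + 3) + 3) = 72.
Step 3. [6*((x + 3) + 3) = 72] leading coefficient 6: divide by 6. So div: (x + 3) + 3 = 12.
Step 4. [(x + 3) + 3 = 12] the outer +3 inverts by subtracting 3. So sub: x + 3 = 9.
Step 5. [x + 3 = 9] subtract 3: x sits inside (… + 3) ⇒ sub: x = 6.

Answer: x ∈ {6}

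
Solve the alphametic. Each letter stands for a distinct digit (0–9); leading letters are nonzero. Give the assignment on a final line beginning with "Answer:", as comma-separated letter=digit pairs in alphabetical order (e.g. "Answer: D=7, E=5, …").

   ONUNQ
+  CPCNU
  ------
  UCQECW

Step 1. [col 1: Q + U ≡ W (mod 10)] U=1 is one option consistent with column 1 (Q + U ≡ W (mod 10), carry-in 0) — take it ⇒ U=1.
Step 2. [col 1: Q + U ≡ W (mod 10)] several values work for Q in column 1 (Q + U ≡ W (mod 10), carry-in 0); try Q=2 ⇒ Q=2.
Step 3. [col 1: Q + U ≡ W (mod 10)] in column 1 we have Q+U≡W with carry-in 0; given Q=2, U=1 and digits 1,2 already taken and all letters distinct, that pins W to 3, so W=3.
Step 4. [col 2: N + N ≡ C (mod 10)] C=4 is one option consistent with column 2 (N + N ≡ C (mod 10), carry-in 0) — take it. So C=4.
Step 5. [col 2: N + N ≡ C (mod 10)] in column 2 we have N+N≡C with carry-in 0; given C=4 and digits 1,2,3,4 already taken and all letters distinct, that pins N to 7, so N=7.
Step 6. [col 3: U + C ≡ E (mod 10)] column 3: given U=1, C=4, carry-in 1, and digits 1,2,3,4,7 already taken and all letters distinct, U+C≡E (mod 10) forces E=6 ⇒ E=6.
Step 7. [col 4: N + P ≡ Q (mod 10)] from column 4 (N=7, Q=2, carry-in 0, digits 1,2,3,4,6,7 already taken and all letters distinct): P must equal 5 ⇒ P=5.
Step 8. [col 5: O + C ≡ C (mod 10)] column 5: given C=4, carry-in 1, and digits 1,2,3,4,5,6,7 already taken and all letters distinct, O+C≡C (mod 10) forces O=9, so O=9.

Answer: C=4, E=6, N=7, O=9, P=5, Q=2, U=1, W=3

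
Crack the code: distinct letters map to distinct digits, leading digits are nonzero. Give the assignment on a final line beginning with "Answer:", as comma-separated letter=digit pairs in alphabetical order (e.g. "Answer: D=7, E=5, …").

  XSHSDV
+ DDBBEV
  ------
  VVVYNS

Step 1. [col 1: V + V ≡ S (mod 10)] several values work for S in column 1 (V + V ≡ S (mod 10), carry-in 0); try S=0. So S=0.
Step 2. [col 1: V + V ≡ S (mod 10)] column 1 reads V+V+carry(0)=S with S=0; with digits 0 already taken and all letters distinct, the only value for V is 5, so V=5.
Step 3. [col 2: D + E ≡ N (mod 10)] no forcing yet in column 2 (carry-in 1); E=8 is free and consistent — try it ⇒ E=8.
Step 4. [col 2: D + E ≡ N (mod 10)] N=3 is one option consistent with column 2 (D + E ≡ N (mod 10), carry-in 1) — take it, so N=3.
Step 5. [col 2: D + E ≡ N (mod 10)] column 2 reads D+E+carry(1)=N with E=8, N=3; with digits 0,3,5,8 already taken and all letters distinct, the only value for D is 4. So D=4.
Step 6. [col 3: S + B ≡ Y (mod 10)] column 3 (S + B ≡ Y (mod 10), carry-in 1) doesn't pin Y yet; pick Y=7 and continue. So Y=7.
Step 7. [col 3: S + B ≡ Y (mod 10)] in column 3 we have S+B≡Y with carry-in 1; given S=0, Y=7 and digits 0,3,4,5,7,8 already taken and all letters distinct, that pins B to 6 ⇒ B=6.
Step 8. [col 4: H + B ≡ V (mod 10)] from column 4 (B=6, V=5, carry-in 0, digits 0,3,4,5,6,7,8 already taken and all letters distinct): H must equal 9. So H=9.
Step 9. [col 6: X + D ≡ V (mod 10)] from column 6 (D=4, V=5, carry-in 0, digits 0,3,4,5,6,7,8,9 already taken and all letters distinct): X must equal 1, so X=1.

Answer: B=6, D=4, E=8, H=9, N=3, S=0, V=5, X=1, Y=7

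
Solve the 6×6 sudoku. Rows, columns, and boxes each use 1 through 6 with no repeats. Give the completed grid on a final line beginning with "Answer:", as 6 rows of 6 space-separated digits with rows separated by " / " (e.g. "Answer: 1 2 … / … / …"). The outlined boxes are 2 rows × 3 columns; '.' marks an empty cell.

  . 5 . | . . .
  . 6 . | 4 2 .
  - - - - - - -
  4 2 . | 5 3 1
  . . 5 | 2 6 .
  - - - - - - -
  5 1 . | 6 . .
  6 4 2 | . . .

Step 1. [r1c5∈{1}] only 1 remains possible at r1c5. So r1c5=1.
Step 2. [r1c4∈{3}] r1c4's peers cover all but 3 ⇒ r1c4=3.
Step 3. [r4c1∈{1,3}] row 4 places 1 nowhere but r4c1 ⇒ r4c1=1.
Step 4. [r5c6∈{2,3,4}] across row 5, 2 lands solely at r5c6, so r5c6=2.
Step 5. [r6c5∈{5}] r6c5 is down to just 5 ⇒ r6c5=5.
Step 6. [r2c1∈{3}] r2c1 is down to just 3 ⇒ r2c1=3.
Step 7. [r4c6∈{4}] nothing but 4 survives at r4c6 ⇒ r4c6=4.
Step 8. [r4c2∈{3}] only 3 remains possible at r4c2 ⇒ r4c2=3.
Step 9. [r1c6∈{6}] nothing but 6 survives at r1c6. So r1c6=6.
Step 10. [r2c3∈{1}] nothing but 1 survives at r2c3 ⇒ r2c3=1.
Step 11. [r3c3∈{6}] r3c3 is down to just 6. So r3c3=6.
Step 12. [r5c5∈{4}] r5c5 is down to just 4, so r5c5=4.
Step 13. [r2c6∈{5}] r2c6 is down to just 5 ⇒ r2c6=5.
Step 14. [r6c4∈{1}] r6c4 has the single candidate 1, so r6c4=1.
Step 15. [r1c1∈{2}] r1c1 has the single candidate 2. So r1c1=2.
Step 16. [r5c3∈{3}] only 3 remains possible at r5c3, so r5c3=3.
Step 17. [r6c6∈{3}] r6c6 has the single candidate 3, so r6c6=3.
Step 18. [r1c3∈{4}] only 4 remains possible at r1c3 ⇒ r1c3=4.

Answer: 2 5 4 3 1 6 / 3 6 1 4 2 5 / 4 2 6 5 3 1 / 1 3 5 2 6 4 / 5 1 3 6 4 2 / 6 4 2 1 5 3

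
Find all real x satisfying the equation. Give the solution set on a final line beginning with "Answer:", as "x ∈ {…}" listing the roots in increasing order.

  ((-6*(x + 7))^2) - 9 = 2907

Step 1. [((-6*(x + 7))^2) - 9 = 2907] 9 comes off first (add 9). So sub: (-6*(x + 7))^2 = 2916.
Step 2. [(-6*(x + 7))^2 = 2916] √ both sides: 2916 ≥ 0 gives two branches, so sqrt: -6*(x + 7) = 54 or -54.
Step 3. [-6*(x + 7) = 54 or -54] -6·(inner) — divide through by -6 ⇒ div: x + 7 = -9 or 9.
Step 4. [x + 7 = -9 or 9] subtract 7: x sits inside (… + 7). So sub: x = -16 or 2.

Answer: x ∈ {-16, 2}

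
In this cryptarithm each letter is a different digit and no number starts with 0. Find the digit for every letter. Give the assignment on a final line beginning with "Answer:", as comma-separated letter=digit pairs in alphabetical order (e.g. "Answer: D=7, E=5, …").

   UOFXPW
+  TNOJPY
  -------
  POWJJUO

Step 1. [col 1: W + Y ≡ O (mod 10)] no forcing yet in column 1 (carry-in 0); W=8 is free and consistent — try it, so W=8.
Step 2. [col 1: W + Y ≡ O (mod 10)] no forcing yet in column 1 (carry-in 0); Y=4 is free and consistent — try it ⇒ Y=4.
Step 3. [col 1: W + Y ≡ O (mod 10)] from column 1 (W=8, Y=4, carry-in 0, digits 4,8 already taken and all letters distinct): O must equal 2, so O=2.
Step 4. [col 2: P + P ≡ U (mod 10)] no forcing yet in column 2 (carry-in 1); U=3 is free and consistent — try it ⇒ U=3.
Step 5. [col 2: P + P ≡ U (mod 10)] column 2 (P + P ≡ U (mod 10), carry-in 1) doesn't pin P yet; pick P=1 and continue ⇒ P=1.
Step 6. [col 3: X + J ≡ J (mod 10)] column 3 reads X+J+carry(0)=J with nothing yet; with digits 1,2,3,4,8 already taken and all letters distinct, the only value for X is 0 ⇒ X=0.
Step 7. [col 3: X + J ≡ J (mod 10)] no forcing yet in column 3 (carry-in 0); J=7 is free and consistent — try it, so J=7.
Step 8. [col 4: F + O ≡ J (mod 10)] from column 4 (O=2, J=7, carry-in 0, digits 0,1,2,3,4,7,8 already taken and all letters distinct): F must equal 5, so F=5.
Step 9. [col 5: O + N ≡ W (mod 10)] in column 5 we have O+N≡W with carry-in 0; given O=2, W=8 and digits 0,1,2,3,4,5,7,8 already taken and all letters distinct, that pins N to 6. So N=6.
Step 10. [col 6: U + T ≡ O (mod 10)] column 6 reads U+T+carry(0)=O with U=3, O=2; with digits 0,1,2,3,4,5,6,7,8 already taken and all letters distinct, the only value for T is 9. So T=9.

Answer: F=5, J=7, N=6, O=2, P=1, T=9, U=3, W=8, X=0, Y=4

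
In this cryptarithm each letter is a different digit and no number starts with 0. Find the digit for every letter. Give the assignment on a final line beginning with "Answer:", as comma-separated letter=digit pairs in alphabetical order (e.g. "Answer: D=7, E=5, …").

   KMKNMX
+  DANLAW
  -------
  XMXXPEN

Step 1. [col 1: X + W ≡ N (mod 10)] W=2 is one option consistent with column 1 (X + W ≡ N (mod 10), carry-in 0) — take it, so W=2.
Step 2. [col 1: X + W ≡ N (mod 10)] column 1 (X + W ≡ N (mod 10), carry-in 0) doesn't pin X yet; pick X=1 and continue. So X=1.
Step 3. [col 1: X + W ≡ N (mod 10)] in column 1 we have X+W≡N with carry-in 0; given X=1, W=2 and digits 1,2 already taken and all letters distinct, that pins N to 3. So N=3.
Step 4. [col 2: M + A ≡ E (mod 10)] several values work for M in column 2 (M + A ≡ E (mod 10), carry-in 0); try M=6. So M=6.
Step 5. [col 2: M + A ≡ E (mod 10)] column 2 (M + A ≡ E (mod 10), carry-in 0) doesn't pin A yet; pick A=4 and continue. So A=4.
Step 6. [col 2: M + A ≡ E (mod 10)] column 2: given M=6, A=4, carry-in 0, and digits 1,2,3,4,6 already taken and all letters distinct, M+A≡E (mod 10) forces E=0 ⇒ E=0.
Step 7. [col 3: N + L ≡ P (mod 10)] in column 3 we have N+L≡P with carry-in 1; given N=3 and digits 0,1,2,3,4,6 already taken and all letters distinct, that pins L to 5, so L=5.
Step 8. [col 3: N + L ≡ P (mod 10)] from column 3 (N=3, L=5, carry-in 1, digits 0,1,2,3,4,5,6 already taken and all letters distinct): P must equal 9, so P=9.
Step 9. [col 4: K + N ≡ X (mod 10)] column 4 reads K+N+carry(0)=X with N=3, X=1; with digits 0,1,2,3,4,5,6,9 already taken and all letters distinct, the only value for K is 8 ⇒ K=8.
Step 10. [col 6: K + D ≡ M (mod 10)] column 6: given K=8, M=6, carry-in 1, and digits 0,1,2,3,4,5,6,8,9 already taken and all letters distinct, K+D≡M (mod 10) forces D=7, so D=7.

Answer: A=4, D=7, E=0, K=8, L=5, M=6, N=3, P=9, W=2, X=1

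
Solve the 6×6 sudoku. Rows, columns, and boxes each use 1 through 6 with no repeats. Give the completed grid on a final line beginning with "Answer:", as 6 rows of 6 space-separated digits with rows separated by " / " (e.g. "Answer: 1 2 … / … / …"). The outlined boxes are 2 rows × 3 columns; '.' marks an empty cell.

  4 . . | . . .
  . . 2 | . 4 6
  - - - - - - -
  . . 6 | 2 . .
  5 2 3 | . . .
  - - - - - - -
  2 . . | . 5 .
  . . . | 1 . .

Step 1. [r1c2∈{1,3,5,6}] r1c2 is the only open cell in row 1 admitting 6. So r1c2=6.
Step 2. [r3c2∈{1,4}] in box 3, 4 fits only at r3c2 ⇒ r3c2=4.
Step 3. [r5c4∈{3,4,6}] across row 5, 6 lands solely at r5c4, so r5c4=6.
Step 4. [r3c6∈{1,3,5}] row 3 places 5 nowhere but r3c6. So r3c6=5.
Step 5. [r3c5∈{1,3}] across row 3, 3 lands solely at r3c5. So r3c5=3.
Step 6. [r6c5∈{2}] r6c5's peers cover all but 2. So r6c5=2.
Step 7. [r1c5∈{1}] r1c5's peers cover all but 1, so r1c5=1.
Step 8. [r1c3∈{5}] r1c3 has the single candidate 5. So r1c3=5.
Step 9. [r1c4∈{3}] r1c4 has the single candidate 3, so r1c4=3.
Step 10. [r6c3∈{4}] r6c3 is down to just 4, so r6c3=4.
Step 11. [r6c6∈{3}] r6c6 has the single candidate 3 ⇒ r6c6=3.
Step 12. [r2c1∈{1,3}] col 1 places 3 nowhere but r2c1 ⇒ r2c1=3.
Step 13. [r5c3∈{1}] r5c3's peers cover all but 1 ⇒ r5c3=1.
Step 14. [r4c4∈{4}] r4c4's peers cover all but 4. So r4c4=4.
Step 15. [r3c1∈{1}] nothing but 1 survives at r3c1, so r3c1=1.
Step 16. [r4c5∈{6}] only 6 remains possible at r4c5. So r4c5=6.
Step 17. [r2c2∈{1}] r2c2 is down to just 1. So r2c2=1.
Step 18. [r4c6∈{1}] r4c6 has the single candidate 1. So r4c6=1.
Step 19. [r5c2∈{3}] nothing but 3 survives at r5c2, so r5c2=3.
Step 20. [r6c2∈{5}] nothing but 5 survives at r6c2 ⇒ r6c2=5.
Step 21. [r5c6∈{4}] r5c6's peers cover all but 4. So r5c6=4.
Step 22. [r6c1∈{6}] r6c1's peers cover all but 6 ⇒ r6c1=6.
Step 23. [r2c4∈{5}] r2c4 has the single candidate 5 ⇒ r2c4=5.
Step 24. [r1c6∈{2}] only 2 remains possible at r1c6 ⇒ r1c6=2.

Answer: 4 6 5 3 1 2 / 3 1 2 5 4 6 / 1 4 6 2 3 5 / 5 2 3 4 6 1 / 2 3 1 6 5 4 / 6 5 4 1 2 3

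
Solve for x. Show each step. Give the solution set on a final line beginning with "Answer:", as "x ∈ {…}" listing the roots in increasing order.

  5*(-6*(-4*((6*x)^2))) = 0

Step 1. [5*(-6*(-4*((6*x)^2))) = 0] 5·(inner) — divide through by 5 ⇒ div: -6*(-4*((6*x)^2)) = 0.
Step 2. [-6*(-4*((6*x)^2)) = 0] LHS = -6·(…); ÷-6 both sides. So div: -4*((6*x)^2) = 0.
Step 3. [-4*((6*x)^2) = 0] -4·(inner) — divide through by -4, so div: (6*x)^2 = 0.
Step 4. [(6*x)^2 = 0] √ both sides: 0 ≥ 0 gives two branches. So sqrt: 6*x = 0.
Step 5. [6*x = 0] divide by the outer 6 ⇒ div: x = 0.

Answer: x ∈ {0}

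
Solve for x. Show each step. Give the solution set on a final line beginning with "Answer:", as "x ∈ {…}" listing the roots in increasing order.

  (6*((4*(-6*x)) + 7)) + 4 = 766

Step 1. [(6*((4*(-6*x)) + 7)) + 4 = 766] the outer +4 inverts by subtracting 4. So sub: 6*((4*(-6*x)) + 7) = 762.
Step 2. [6*((4*(-6*x)) + 7) = 762] 6 out front; divide by 6. So div: (4*(-6*x)) + 7 = 127.
Step 3. [(4*(-6*x)) + 7 = 127] 7 comes off first (subtract 7). So sub: 4*(-6*x) = 120.
Step 4. [4*(-6*x) = 120] leading coefficient 4: divide by 4, so div: -6*x = 30.
Step 5. [-6*x = 30] LHS = -6·(…); ÷-6 both sides. So div: x = -5.

Answer: x ∈ {-5}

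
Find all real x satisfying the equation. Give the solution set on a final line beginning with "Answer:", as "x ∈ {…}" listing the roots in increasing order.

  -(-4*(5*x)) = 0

Step 1. [-(-4*(5*x)) = 0] flip signs both sides. So neg: -4*(5*x) = 0.
Step 2. [-4*(5*x) = 0] leading coefficient -4: divide by -4 ⇒ div: 5*x = 0.
Step 3. [5*x = 0] 5·(inner) — divide through by 5. So div: x = 0.

Answer: x ∈ {0}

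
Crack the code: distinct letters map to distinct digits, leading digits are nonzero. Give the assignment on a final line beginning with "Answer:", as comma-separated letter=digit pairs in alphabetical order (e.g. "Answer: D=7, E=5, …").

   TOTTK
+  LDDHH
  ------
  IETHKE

Step 1. [I] I is the leading digit of a 6-digit sum of two 5-digit numbers; the final carry is exactly 1. So I=1.
Step 2. [col 1: K + H ≡ E (mod 10)] column 1 (K + H ≡ E (mod 10), carry-in 0) doesn't pin E yet; pick E=0 and continue. So E=0.
Step 3. [col 1: K + H ≡ E (mod 10)] K=2 is one option consistent with column 1 (K + H ≡ E (mod 10), carry-in 0) — take it. So K=2.
Step 4. [col 1: K + H ≡ E (mod 10)] in column 1 we have K+H≡E with carry-in 0; given K=2, E=0 and digits 0,1,2 already taken and all letters distinct, that pins H to 8, so H=8.
Step 5. [col 2: T + H ≡ K (mod 10)] in column 2 we have T+H≡K with carry-in 1; given H=8, K=2 and digits 0,1,2,8 already taken and all letters distinct, that pins T to 3, so T=3.
Step 6. [col 3: T + D ≡ H (mod 10)] in column 3 we have T+D≡H with carry-in 1; given T=3, H=8 and digits 0,1,2,3,8 already taken and all letters distinct, that pins D to 4, so D=4.
Step 7. [col 4: O + D ≡ T (mod 10)] in column 4 we have O+D≡T with carry-in 0; given D=4, T=3 and digits 0,1,2,3,4,8 already taken and all letters distinct, that pins O to 9 ⇒ O=9.
Step 8. [col 5: T + L ≡ E (mod 10)] column 5 reads T+L+carry(1)=E with T=3, E=0; with digits 0,1,2,3,4,8,9 already taken and all letters distinct, the only value for L is 6, so L=6.

Answer: D=4, E=0, H=8, I=1, K=2, L=6, O=9, T=3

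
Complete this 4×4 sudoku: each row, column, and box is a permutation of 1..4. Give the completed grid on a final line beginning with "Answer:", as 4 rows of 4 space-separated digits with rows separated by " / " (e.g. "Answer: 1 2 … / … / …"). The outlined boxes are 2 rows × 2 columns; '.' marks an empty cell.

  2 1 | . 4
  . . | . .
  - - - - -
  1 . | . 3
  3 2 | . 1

Step 1. [r2c2∈{3,4}] r2c2 is the only open cell in col 2 admitting 3, so r2c2=3.
Step 2. [r3c3∈{2,4}] r3c3 is the only open cell in row 3 admitting 2 ⇒ r3c3=2.
Step 3. [r1c3∈{3}] nothing but 3 survives at r1c3. So r1c3=3.
Step 4. [r2c4∈{2}] only 2 remains possible at r2c4. So r2c4=2.
Step 5. [r3c2∈{4}] nothing but 4 survives at r3c2. So r3c2=4.
Step 6. [r4c3∈{4}] r4c3 is down to just 4. So r4c3=4.
Step 7. [r2c1∈{4}] only 4 remains possible at r2c1, so r2c1=4.
Step 8. [r2c3∈{1}] r2c3 has the single candidate 1, so r2c3=1.

Answer: 2 1 3 4 / 4 3 1 2 / 1 4 2 3 / 3 2 4 1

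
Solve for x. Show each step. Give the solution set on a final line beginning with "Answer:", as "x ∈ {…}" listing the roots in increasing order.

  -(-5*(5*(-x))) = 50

Step 1. [-(-5*(5*(-x))) = 50] LHS negated; negate both sides. So neg: -5*(5*(-x)) = -50.
Step 2. [-5*(5*(-x)) = -50] leading coefficient -5: divide by -5 ⇒ div: 5*(-x) = 10.
Step 3. [5*(-x) = 10] 5 out front; divide by 5. So div: -x = 2.
Step 4. [-x = 2] LHS negated; negate both sides ⇒ neg: x = -2.

Answer: x ∈ {-2}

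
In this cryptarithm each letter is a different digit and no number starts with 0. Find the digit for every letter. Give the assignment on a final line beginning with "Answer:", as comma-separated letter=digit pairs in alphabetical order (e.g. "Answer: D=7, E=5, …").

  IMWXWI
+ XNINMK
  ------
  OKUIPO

Step 1. [col 1: I + K ≡ O (mod 10)] I=7 is one option consistent with column 1 (I + K ≡ O (mod 10), carry-in 0) — take it ⇒ I=7.
Step 2. [col 1: I + K ≡ O (mod 10)] O=9 is one option consistent with column 1 (I + K ≡ O (mod 10), carry-in 0) — take it. So O=9.
Step 3. [col 1: I + K ≡ O (mod 10)] in column 1 we have I+K≡O with carry-in 0; given I=7, O=9 and digits 7,9 already taken and all letters distinct, that pins K to 2 ⇒ K=2.
Step 4. [col 2: W + M ≡ P (mod 10)] W=3 is one option consistent with column 2 (W + M ≡ P (mod 10), carry-in 0) — take it ⇒ W=3.
Step 5. [col 2: W + M ≡ P (mod 10)] column 2 (W + M ≡ P (mod 10), carry-in 0) doesn't pin P yet; pick P=8 and continue, so P=8.
Step 6. [col 2: W + M ≡ P (mod 10)] from column 2 (W=3, P=8, carry-in 0, digits 2,3,7,8,9 already taken and all letters distinct): M must equal 5, so M=5.
Step 7. [col 3: X + N ≡ I (mod 10)] column 3 (X + N ≡ I (mod 10), carry-in 0) doesn't pin X yet; pick X=1 and continue ⇒ X=1.
Step 8. [col 3: X + N ≡ I (mod 10)] column 3 reads X+N+carry(0)=I with X=1, I=7; with digits 1,2,3,5,7,8,9 already taken and all letters distinct, the only value for N is 6, so N=6.
Step 9. [col 4: W + I ≡ U (mod 10)] column 4 reads W+I+carry(0)=U with W=3, I=7; with digits 1,2,3,5,6,7,8,9 already taken and all letters distinct, the only value for U is 0. So U=0.

Answer: I=7, K=2, M=5, N=6, O=9, P=8, U=0, W=3, X=1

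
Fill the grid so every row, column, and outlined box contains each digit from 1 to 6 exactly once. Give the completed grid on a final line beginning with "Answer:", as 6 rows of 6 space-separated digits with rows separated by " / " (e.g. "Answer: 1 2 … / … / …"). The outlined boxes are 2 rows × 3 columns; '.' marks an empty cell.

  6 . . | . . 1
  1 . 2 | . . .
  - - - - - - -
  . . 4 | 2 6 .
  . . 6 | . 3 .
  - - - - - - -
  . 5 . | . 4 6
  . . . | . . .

Step 1. [r6c5∈{1,2,5}] in col 5, 1 fits only at r6c5, so r6c5=1.
Step 2. [r6c3∈{3}] r6c3 is down to just 3 ⇒ r6c3=3.
Step 3. [r3c6∈{5}] r3c6's peers cover all but 5 ⇒ r3c6=5.
Step 4. [r2c6∈{3,4}] r2c6 is the only open cell in col 6 admitting 3, so r2c6=3.
Step 5. [r2c5∈{5}] only 5 remains possible at r2c5, so r2c5=5.
Step 6. [r1c4∈{4}] only 4 remains possible at r1c4, so r1c4=4.
Step 7. [r5c1∈{2}] r5c1 is down to just 2. So r5c1=2.
Step 8. [r3c2∈{1,3}] in row 3, 1 fits only at r3c2 ⇒ r3c2=1.
Step 9. [r6c1∈{4}] nothing but 4 survives at r6c1, so r6c1=4.
Step 10. [r6c4∈{5}] r6c4 has the single candidate 5. So r6c4=5.
Step 11. [r5c4∈{3}] r5c4's peers cover all but 3, so r5c4=3.
Step 12. [r5c3∈{1}] r5c3 is down to just 1 ⇒ r5c3=1.
Step 13. [r2c4∈{6}] r2c4 has the single candidate 6 ⇒ r2c4=6.
Step 14. [r4c1∈{5}] r4c1 is down to just 5, so r4c1=5.
Step 15. [r4c4∈{1}] r4c4's peers cover all but 1. So r4c4=1.
Step 16. [r4c2∈{2}] nothing but 2 survives at r4c2 ⇒ r4c2=2.
Step 17. [r1c5∈{2}] r1c5 has the single candidate 2 ⇒ r1c5=2.
Step 18. [r6c2∈{6}] r6c2 has the single candidate 6. So r6c2=6.
Step 19. [r3c1∈{3}] only 3 remains possible at r3c1, so r3c1=3.
Step 20. [r4c6∈{4}] only 4 remains possible at r4c6, so r4c6=4.
Step 21. [r1c3∈{5}] r1c3 has the single candidate 5 ⇒ r1c3=5.
Step 22. [r2c2∈{4}] r2c2 has the single candidate 4, so r2c2=4.
Step 23. [r1c2∈{3}] nothing but 3 survives at r1c2 ⇒ r1c2=3.
Step 24. [r6c6∈{2}] r6c6's peers cover all but 2 ⇒ r6c6=2.

Answer: 6 3 5 4 2 1 / 1 4 2 6 5 3 / 3 1 4 2 6 5 / 5 2 6 1 3 4 / 2 5 1 3 4 6 / 4 6 3 5 1 2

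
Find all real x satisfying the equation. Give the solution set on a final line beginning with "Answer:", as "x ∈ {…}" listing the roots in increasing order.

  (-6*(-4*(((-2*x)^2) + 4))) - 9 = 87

Step 1. [(-6*(-4*(((-2*x)^2) + 4))) - 9 = 87] 9 comes off first (add 9) ⇒ sub: -6*(-4*(((-2*x)^2) + 4)) = 96.
Step 2. [-6*(-4*(((-2*x)^2) + 4)) = 96] leading coefficient -6: divide by -6. So div: -4*(((-2*x)^2) + 4) = -16.
Step 3. [-4*(((-2*x)^2) + 4) = -16] LHS = -4·(…); ÷-4 both sides ⇒ div: ((-2*x)^2) + 4 = 4.
Step 4. [((-2*x)^2) + 4 = 4] the outer +4 inverts by subtracting 4. So sub: (-2*x)^2 = 0.
Step 5. [(-2*x)^2 = 0] √ both sides: 0 ≥ 0 gives two branches ⇒ sqrt: -2*x = 0.
Step 6. [-2*x = 0] -2 out front; divide by -2. So div: x = 0.

Answer: x ∈ {0}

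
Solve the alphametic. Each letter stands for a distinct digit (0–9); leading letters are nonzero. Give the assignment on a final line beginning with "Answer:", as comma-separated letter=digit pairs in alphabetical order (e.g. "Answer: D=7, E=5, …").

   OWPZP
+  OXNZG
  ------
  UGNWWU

Step 1. [col 1: P + G ≡ U (mod 10)] no forcing yet in column 1 (carry-in 0); G=2 is free and consistent — try it. So G=2.
Step 2. [col 1: P + G ≡ U (mod 10)] no forcing yet in column 1 (carry-in 0); P=9 is free and consistent — try it. So P=9.
Step 3. [col 1: P + G ≡ U (mod 10)] in column 1 we have P+G≡U with carry-in 0; given P=9, G=2 and digits 2,9 already taken and all letters distinct, that pins U to 1 ⇒ U=1.
Step 4. [col 2: Z + Z ≡ W (mod 10)] no forcing yet in column 2 (carry-in 1); Z=3 is free and consistent — try it, so Z=3.
Step 5. [col 2: Z + Z ≡ W (mod 10)] column 2: given Z=3, carry-in 1, and digits 1,2,3,9 already taken and all letters distinct, Z+Z≡W (mod 10) forces W=7, so W=7.
Step 6. [col 3: P + N ≡ W (mod 10)] in column 3 we have P+N≡W with carry-in 0; given P=9, W=7 and digits 1,2,3,7,9 already taken and all letters distinct, that pins N to 8, so N=8.
Step 7. [col 4: W + X ≡ N (mod 10)] column 4: given W=7, N=8, carry-in 1, and digits 1,2,3,7,8,9 already taken and all letters distinct, W+X≡N (mod 10) forces X=0. So X=0.
Step 8. [col 5: O + O ≡ G (mod 10)] in column 5 we have O+O≡G with carry-in 0; given G=2 and digits 0,1,2,3,7,8,9 already taken and all letters distinct, that pins O to 6 ⇒ O=6.

Answer: G=2, N=8, O=6, P=9, U=1, W=7, X=0, Z=3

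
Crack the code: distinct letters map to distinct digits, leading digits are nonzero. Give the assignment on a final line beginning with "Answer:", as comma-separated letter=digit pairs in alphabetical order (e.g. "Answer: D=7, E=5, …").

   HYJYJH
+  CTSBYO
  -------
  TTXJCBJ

Step 1. [col 1: H + O ≡ J (mod 10)] column 1 (H + O ≡ J (mod 10), carry-in 0) doesn't pin O yet; pick O=4 and continue ⇒ O=4.
Step 2. [col 1: H + O ≡ J (mod 10)] column 1 (H + O ≡ J (mod 10), carry-in 0) doesn't pin J yet; pick J=7 and continue. So J=7.
Step 3. [col 1: H + O ≡ J (mod 10)] from column 1 (O=4, J=7, carry-in 0, digits 4,7 already taken and all letters distinct): H must equal 3. So H=3.
Step 4. [T] T is the leading digit of a 7-digit sum of two 6-digit numbers; the final carry is exactly 1, so T=1.
Step 5. [col 2: J + Y ≡ B (mod 10)] column 2 (J + Y ≡ B (mod 10), carry-in 0) doesn't pin B yet; pick B=2 and continue, so B=2.
Step 6. [col 2: J + Y ≡ B (mod 10)] in column 2 we have J+Y≡B with carry-in 0; given J=7, B=2 and digits 1,2,3,4,7 already taken and all letters distinct, that pins Y to 5 ⇒ Y=5.
Step 7. [col 3: Y + B ≡ C (mod 10)] in column 3 we have Y+B≡C with carry-in 1; given Y=5, B=2 and digits 1,2,3,4,5,7 already taken and all letters distinct, that pins C to 8. So C=8.
Step 8. [col 4: J + S ≡ J (mod 10)] from column 4 (J=7, carry-in 0, digits 1,2,3,4,5,7,8 already taken and all letters distinct): S must equal 0, so S=0.
Step 9. [col 5: Y + T ≡ X (mod 10)] column 5 reads Y+T+carry(0)=X with Y=5, T=1; with digits 0,1,2,3,4,5,7,8 already taken and all letters distinct, the only value for X is 6. So X=6.

Answer: B=2, C=8, H=3, J=7, O=4, S=0, T=1, X=6, Y=5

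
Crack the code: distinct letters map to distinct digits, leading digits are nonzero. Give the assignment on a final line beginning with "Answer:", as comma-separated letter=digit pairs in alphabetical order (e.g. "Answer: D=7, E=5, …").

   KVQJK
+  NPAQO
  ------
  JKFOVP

Step 1. [col 1: K + O ≡ P (mod 10)] column 1 (K + O ≡ P (mod 10), carry-in 0) doesn't pin P yet; pick P=5 and continue ⇒ P=5.
Step 2. [col 1: K + O ≡ P (mod 10)] K=2 is one option consistent with column 1 (K + O ≡ P (mod 10), carry-in 0) — take it, so K=2.
Step 3. [J] adding two 5-digit numbers gives at most 5+1 digits, and here it does — J is that final carry and must be 1, so J=1.
Step 4. [col 1: K + O ≡ P (mod 10)] column 1: given K=2, P=5, carry-in 0, and digits 1,2,5 already taken and all letters distinct, K+O≡P (mod 10) forces O=3 ⇒ O=3.
Step 5. [col 2: J + Q ≡ V (mod 10)] several values work for Q in column 2 (J + Q ≡ V (mod 10), carry-in 0); try Q=7 ⇒ Q=7.
Step 6. [col 2: J + Q ≡ V (mod 10)] column 2 reads J+Q+carry(0)=V with J=1, Q=7; with digits 1,2,3,5,7 already taken and all letters distinct, the only value for V is 8, so V=8.
Step 7. [col 3: Q + A ≡ O (mod 10)] column 3: given Q=7, O=3, carry-in 0, and digits 1,2,3,5,7,8 already taken and all letters distinct, Q+A≡O (mod 10) forces A=6 ⇒ A=6.
Step 8. [col 4: V + P ≡ F (mod 10)] in column 4 we have V+P≡F with carry-in 1; given V=8, P=5 and digits 1,2,3,5,6,7,8 already taken and all letters distinct, that pins F to 4. So F=4.
Step 9. [col 5: K + N ≡ K (mod 10)] in column 5 we have K+N≡K with carry-in 1; given K=2 and digits 1,2,3,4,5,6,7,8 already taken and all letters distinct, that pins N to 9, so N=9.

Answer: A=6, F=4, J=1, K=2, N=9, O=3, P=5, Q=7, V=8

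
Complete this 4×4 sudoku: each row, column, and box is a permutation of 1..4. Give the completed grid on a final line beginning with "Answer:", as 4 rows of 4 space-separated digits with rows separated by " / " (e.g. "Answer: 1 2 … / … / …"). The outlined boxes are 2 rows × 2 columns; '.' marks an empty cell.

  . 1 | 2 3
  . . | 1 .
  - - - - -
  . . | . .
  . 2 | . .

Step 1. [r2c4∈{4}] r2c4 has the single candidate 4 ⇒ r2c4=4.
Step 2. [r3c2∈{3,4}] across col 2, 4 lands solely at r3c2 ⇒ r3c2=4.
Step 3. [r3c3∈{3}] r3c3's peers cover all but 3. So r3c3=3.
Step 4. [r3c1∈{1}] only 1 remains possible at r3c1. So r3c1=1.
Step 5. [r4c1∈{3}] r4c1 has the single candidate 3, so r4c1=3.
Step 6. [r1c1∈{4}] r1c1's peers cover all but 4 ⇒ r1c1=4.
Step 7. [r2c2∈{3}] nothing but 3 survives at r2c2, so r2c2=3.
Step 8. [r4c4∈{1}] nothing but 1 survives at r4c4 ⇒ r4c4=1.
Step 9. [r4c3∈{4}] only 4 remains possible at r4c3. So r4c3=4.
Step 10. [r3c4∈{2}] r3c4 has the single candidate 2 ⇒ r3c4=2.
Step 11. [r2c1∈{2}] r2c1 has the single candidate 2, so r2c1=2.

Answer: 4 1 2 3 / 2 3 1 4 / 1 4 3 2 / 3 2 4 1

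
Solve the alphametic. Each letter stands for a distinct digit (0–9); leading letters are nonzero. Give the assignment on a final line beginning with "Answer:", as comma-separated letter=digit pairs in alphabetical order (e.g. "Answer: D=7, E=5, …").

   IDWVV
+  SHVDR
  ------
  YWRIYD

Step 1. [col 1: V + R ≡ D (mod 10)] V=2 is one option consistent with column 1 (V + R ≡ D (mod 10), carry-in 0) — take it, so V=2.
Step 2. [col 1: V + R ≡ D (mod 10)] several values work for D in column 1 (V + R ≡ D (mod 10), carry-in 0); try D=9, so D=9.
Step 3. [col 1: V + R ≡ D (mod 10)] column 1 reads V+R+carry(0)=D with V=2, D=9; with digits 2,9 already taken and all letters distinct, the only value for R is 7. So R=7.
Step 4. [col 2: V + D ≡ Y (mod 10)] in column 2 we have V+D≡Y with carry-in 0; given V=2, D=9 and digits 2,7,9 already taken and all letters distinct, that pins Y to 1 ⇒ Y=1.
Step 5. [col 3: W + V ≡ I (mod 10)] several values work for W in column 3 (W + V ≡ I (mod 10), carry-in 1); try W=0 ⇒ W=0.
Step 6. [col 3: W + V ≡ I (mod 10)] in column 3 we have W+V≡I with carry-in 1; given W=0, V=2 and digits 0,1,2,7,9 already taken and all letters distinct, that pins I to 3, so I=3.
Step 7. [col 4: D + H ≡ R (mod 10)] column 4 reads D+H+carry(0)=R with D=9, R=7; with digits 0,1,2,3,7,9 already taken and all letters distinct, the only value for H is 8, so H=8.
Step 8. [col 5: I + S ≡ W (mod 10)] column 5: given I=3, W=0, carry-in 1, and digits 0,1,2,3,7,8,9 already taken and all letters distinct, I+S≡W (mod 10) forces S=6 ⇒ S=6.

Answer: D=9, H=8, I=3, R=7, S=6, V=2, W=0, Y=1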